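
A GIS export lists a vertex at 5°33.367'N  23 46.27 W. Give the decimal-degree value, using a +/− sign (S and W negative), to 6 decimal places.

5.556117, -23.771167

Lat: 5 + 33.367/60 = 5.5561167
N ⇒ keep positive
Lon: 23 + 46.27/60 = 23.7711667
hemisphere W, so the sign is −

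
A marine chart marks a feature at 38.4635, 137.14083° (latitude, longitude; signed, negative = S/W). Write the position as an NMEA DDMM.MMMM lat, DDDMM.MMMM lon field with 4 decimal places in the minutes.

φ: fractional part 0.463500 → 27.810000 minutes
λ: minutes = (137.140830 − 137) × 60 = 8.449800

3827.8100,N / 13708.4498,E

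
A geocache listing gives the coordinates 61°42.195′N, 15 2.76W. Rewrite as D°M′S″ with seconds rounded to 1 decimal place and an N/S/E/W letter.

61°42′11.7″ N, 15°02′45.6″ W

φ: fractional minutes 0.19500 × 60 = 11.700″
Longitude: 2.76000′ → 2′ and 0.76000 × 60 = 45.600″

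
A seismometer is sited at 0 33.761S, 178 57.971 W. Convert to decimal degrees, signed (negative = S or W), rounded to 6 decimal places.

φ: 33.761′ = 0.562683°; total 0.5626833
S ⇒ negate
λ: 178 + 57.971/60 = 178.9661833
hemisphere W, so the sign is −

-0.562683, -178.966183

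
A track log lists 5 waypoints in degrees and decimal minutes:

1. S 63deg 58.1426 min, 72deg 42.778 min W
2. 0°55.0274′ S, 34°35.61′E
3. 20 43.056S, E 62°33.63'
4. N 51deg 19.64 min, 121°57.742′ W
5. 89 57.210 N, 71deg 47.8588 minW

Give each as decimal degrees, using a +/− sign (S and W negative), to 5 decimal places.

1. -63.96904, -72.71297
2. -0.91712, 34.59350
3. -20.71760, 62.56050
4. 51.32733, -121.96237
5. 89.95350, -71.79765

Point 1:
  Latitude: 58.1426′ = 0.969043°; total 63.969043
  hemisphere S, so the sign is −
  λ: 72 + 42.778/60 = 72.712967
  hemisphere W, so the sign is −
Point 2:
  φ: 0 + 55.0274/60 = 0.917123
  S → negative
  Lon: 34 + 35.61/60 = 34.593500
  E ⇒ keep positive
Point 3:
  φ: 20 + 43.056/60 = 20.717600
  hemisphere S, so the sign is −
  λ: 33.63′ = 0.560500°; total 62.560500
  E → positive
Point 4:
  φ: 51 + 19.64/60 = 51.327333
  N ⇒ keep positive
  Lon: 121 + 57.742/60 = 121.962367
  W → negative
Point 5:
  φ: 89 + 57.21/60 = 89.953500
  N → positive
  Lon: 47.8588′ = 0.797647°; total 71.797647
  hemisphere W, so the sign is −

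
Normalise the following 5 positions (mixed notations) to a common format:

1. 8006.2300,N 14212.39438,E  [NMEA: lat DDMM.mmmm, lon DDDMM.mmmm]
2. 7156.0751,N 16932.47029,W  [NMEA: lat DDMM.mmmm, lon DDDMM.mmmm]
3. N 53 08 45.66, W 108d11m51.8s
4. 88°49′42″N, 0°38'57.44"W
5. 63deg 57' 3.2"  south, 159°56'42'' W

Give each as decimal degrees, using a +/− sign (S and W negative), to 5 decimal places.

1. 80.10383, 142.20657
2. 71.93459, -169.54117
3. 53.14602, -108.19772
4. 88.82833, -0.64929
5. -63.95089, -159.94500

Point 1:
  Lat: degrees = first 2 digits = 80, minutes = 6.23; 80 + 6.23/60 = 80.103833
  N ⇒ keep positive
  λ: degrees = first 3 digits = 142, minutes = 12.39438; 142 + 12.39438/60 = 142.206573
  E ⇒ keep positive
Point 2:
  Lat: degrees = first 2 digits = 71, minutes = 56.0751; 71 + 56.0751/60 = 71.934585
  N ⇒ keep positive
  λ: split at 3 digits → 169° and 32.47029′; 169 + 32.47029/60 = 169.541172
  W → negative
Point 3:
  Latitude: 8′ + 45.66″ = 8.76100′; 53 + 8.76100/60 = 53.146017
  N ⇒ keep positive
  Longitude: 108° + 11/60 + 51.8/3600 = 108 + 0.183333 + 0.014389 = 108.197722
  W ⇒ negate
Point 4:
  φ: 49′ + 42″ = 49.70000′; 88 + 49.70000/60 = 88.828333
  N → positive
  Lon: 0 + 38/60 + 57.44/3600 = 0.649289
  W → negative
Point 5:
  Latitude: 63 + 57/60 + 3.2/3600 = 63.950889
  S → negative
  Longitude: 56′ + 42″ = 56.70000′; 159 + 56.70000/60 = 159.945000
  W ⇒ negate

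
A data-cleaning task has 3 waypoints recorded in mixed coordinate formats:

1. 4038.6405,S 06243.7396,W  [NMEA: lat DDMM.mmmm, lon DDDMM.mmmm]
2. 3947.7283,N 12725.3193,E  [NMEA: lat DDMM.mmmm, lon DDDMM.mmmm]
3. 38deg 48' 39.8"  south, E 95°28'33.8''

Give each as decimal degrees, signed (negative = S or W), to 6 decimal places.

Point 1:
  φ: split at 2 digits → 40° and 38.6405′; 40 + 38.6405/60 = 40.6440083
  S ⇒ negate
  λ: split at 3 digits → 062° and 43.7396′; 62 + 43.7396/60 = 62.7289933
  hemisphere W, so the sign is −
Point 2:
  φ: degrees = first 2 digits = 39, minutes = 47.7283; 39 + 47.7283/60 = 39.7954717
  N → positive
  Lon: split at 3 digits → 127° and 25.3193′; 127 + 25.3193/60 = 127.4219883
  E → positive
Point 3:
  φ: 48′ + 39.8″ = 48.66333′; 38 + 48.66333/60 = 38.8110556
  hemisphere S, so the sign is −
  λ: 95° + 28/60 + 33.8/3600 = 95 + 0.466667 + 0.009389 = 95.4760556
  E → positive

1. -40.644008, -62.728993
2. 39.795472, 127.421988
3. -38.811056, 95.476056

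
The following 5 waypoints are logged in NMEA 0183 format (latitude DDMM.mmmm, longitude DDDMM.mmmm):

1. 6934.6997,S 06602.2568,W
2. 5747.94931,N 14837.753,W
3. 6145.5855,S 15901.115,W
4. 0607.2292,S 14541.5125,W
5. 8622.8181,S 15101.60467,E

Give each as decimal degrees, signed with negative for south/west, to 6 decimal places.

1. -69.578328, -66.037613
2. 57.799155, -148.629217
3. -61.759758, -159.018583
4. -6.120487, -145.691875
5. -86.380302, 151.026745

Point 1:
  φ: split at 2 digits → 69° and 34.6997′; 69 + 34.6997/60 = 69.5783283
  S ⇒ negate
  Lon: split at 3 digits → 066° and 2.2568′; 66 + 2.2568/60 = 66.0376133
  hemisphere W, so the sign is −
Point 2:
  φ: degrees = first 2 digits = 57, minutes = 47.94931; 57 + 47.94931/60 = 57.7991552
  N ⇒ keep positive
  λ: degrees = first 3 digits = 148, minutes = 37.753; 148 + 37.753/60 = 148.6292167
  W ⇒ negate
Point 3:
  Lat: split at 2 digits → 61° and 45.5855′; 61 + 45.5855/60 = 61.7597583
  S → negative
  Lon: split at 3 digits → 159° and 1.115′; 159 + 1.115/60 = 159.0185833
  W → negative
Point 4:
  Latitude: degrees = first 2 digits = 6, minutes = 7.2292; 6 + 7.2292/60 = 6.1204867
  S ⇒ negate
  λ: split at 3 digits → 145° and 41.5125′; 145 + 41.5125/60 = 145.6918750
  W → negative
Point 5:
  Lat: split at 2 digits → 86° and 22.8181′; 86 + 22.8181/60 = 86.3803017
  S ⇒ negate
  Lon: split at 3 digits → 151° and 1.60467′; 151 + 1.60467/60 = 151.0267445
  E ⇒ keep positive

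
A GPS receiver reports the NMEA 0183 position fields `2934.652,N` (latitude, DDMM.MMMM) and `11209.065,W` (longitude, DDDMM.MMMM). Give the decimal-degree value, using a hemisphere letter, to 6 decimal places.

29.577533° N, 112.151083° W

Latitude: split at 2 digits → 29° and 34.652′; 29 + 34.652/60 = 29.5775333
Lon: split at 3 digits → 112° and 9.065′; 112 + 9.065/60 = 112.1510833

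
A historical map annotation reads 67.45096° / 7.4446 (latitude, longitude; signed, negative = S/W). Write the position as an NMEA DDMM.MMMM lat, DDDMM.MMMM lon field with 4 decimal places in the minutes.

6727.0576,N / 00726.6760,E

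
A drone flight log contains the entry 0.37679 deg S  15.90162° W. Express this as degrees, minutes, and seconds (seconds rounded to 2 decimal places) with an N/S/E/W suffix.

Lat: 0.376790° → 22.60740′; 0.60740 × 60 = 36.4440″
Lon: 0.901620 × 60 = 54.09720′ → 54′, remainder × 60 = 5.8320″

0°22′36.44″ S, 15°54′5.83″ W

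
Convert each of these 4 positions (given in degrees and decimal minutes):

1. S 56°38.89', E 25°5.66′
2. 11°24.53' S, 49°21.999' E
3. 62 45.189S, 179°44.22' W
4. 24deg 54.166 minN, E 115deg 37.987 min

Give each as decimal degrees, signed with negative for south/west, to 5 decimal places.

Point 1:
  φ: 38.89′ = 0.648167°; total 56.648167
  hemisphere S, so the sign is −
  λ: 5.66′ = 0.094333°; total 25.094333
  E ⇒ keep positive
Point 2:
  φ: 11 + 24.53/60 = 11.408833
  S → negative
  Longitude: 21.999′ = 0.366650°; total 49.366650
  E → positive
Point 3:
  Latitude: 62 + 45.189/60 = 62.753150
  S → negative
  Lon: 179 + 44.22/60 = 179.737000
  W ⇒ negate
Point 4:
  Lat: 54.166′ = 0.902767°; total 24.902767
  N → positive
  λ: 115 + 37.987/60 = 115.633117
  E → positive

1. -56.64817, 25.09433
2. -11.40883, 49.36665
3. -62.75315, -179.73700
4. 24.90277, 115.63312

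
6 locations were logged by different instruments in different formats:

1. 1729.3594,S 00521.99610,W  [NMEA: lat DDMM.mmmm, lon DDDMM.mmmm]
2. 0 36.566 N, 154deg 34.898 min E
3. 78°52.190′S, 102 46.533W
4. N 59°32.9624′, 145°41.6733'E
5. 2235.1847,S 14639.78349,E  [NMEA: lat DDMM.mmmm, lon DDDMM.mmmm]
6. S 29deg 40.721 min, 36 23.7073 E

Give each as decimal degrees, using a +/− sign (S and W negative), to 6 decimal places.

Point 1:
  φ: split at 2 digits → 17° and 29.3594′; 17 + 29.3594/60 = 17.4893233
  S ⇒ negate
  Longitude: degrees = first 3 digits = 5, minutes = 21.9961; 5 + 21.9961/60 = 5.3666017
  hemisphere W, so the sign is −
Point 2:
  Latitude: 36.566′ = 0.609433°; total 0.6094333
  N → positive
  λ: 154 + 34.898/60 = 154.5816333
  E ⇒ keep positive
Point 3:
  Lat: 78 + 52.19/60 = 78.8698333
  hemisphere S, so the sign is −
  λ: 102 + 46.533/60 = 102.7755500
  hemisphere W, so the sign is −
Point 4:
  Latitude: 59 + 32.9624/60 = 59.5493733
  N ⇒ keep positive
  Longitude: 145 + 41.6733/60 = 145.6945550
  E → positive
Point 5:
  φ: split at 2 digits → 22° and 35.1847′; 22 + 35.1847/60 = 22.5864117
  S ⇒ negate
  Lon: split at 3 digits → 146° and 39.78349′; 146 + 39.78349/60 = 146.6630582
  E ⇒ keep positive
Point 6:
  Latitude: 40.721′ = 0.678683°; total 29.6786833
  S → negative
  Lon: 23.7073′ = 0.395122°; total 36.3951217
  E → positive

1. -17.489323, -5.366602
2. 0.609433, 154.581633
3. -78.869833, -102.775550
4. 59.549373, 145.694555
5. -22.586412, 146.663058
6. -29.678683, 36.395122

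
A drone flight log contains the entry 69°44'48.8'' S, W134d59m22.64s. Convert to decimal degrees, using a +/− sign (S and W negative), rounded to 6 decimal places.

-69.746889, -134.989622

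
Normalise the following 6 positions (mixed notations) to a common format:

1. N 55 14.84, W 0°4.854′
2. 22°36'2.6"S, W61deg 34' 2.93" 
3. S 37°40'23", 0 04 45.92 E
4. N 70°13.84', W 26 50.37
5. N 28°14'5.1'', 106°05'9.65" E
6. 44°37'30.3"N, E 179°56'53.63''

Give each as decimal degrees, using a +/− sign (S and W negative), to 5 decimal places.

Point 1:
  Latitude: 14.84′ = 0.247333°; total 55.247333
  N ⇒ keep positive
  λ: 4.854′ = 0.080900°; total 0.080900
  hemisphere W, so the sign is −
Point 2:
  φ: 22° + 36/60 + 2.6/3600 = 22 + 0.600000 + 0.000722 = 22.600722
  S → negative
  Lon: 34′ + 2.93″ = 34.04883′; 61 + 34.04883/60 = 61.567481
  hemisphere W, so the sign is −
Point 3:
  Lat: 37 + 40/60 + 23/3600 = 37.673056
  S ⇒ negate
  Longitude: 4′ + 45.92″ = 4.76533′; 0 + 4.76533/60 = 0.079422
  E → positive
Point 4:
  Lat: 70 + 13.84/60 = 70.230667
  N → positive
  λ: 50.37′ = 0.839500°; total 26.839500
  W ⇒ negate
Point 5:
  Latitude: 14′ + 5.1″ = 14.08500′; 28 + 14.08500/60 = 28.234750
  N → positive
  Lon: 106° + 5/60 + 9.65/3600 = 106 + 0.083333 + 0.002681 = 106.086014
  E → positive
Point 6:
  Lat: 37′ + 30.3″ = 37.50500′; 44 + 37.50500/60 = 44.625083
  N → positive
  Lon: 56′ + 53.63″ = 56.89383′; 179 + 56.89383/60 = 179.948231
  E ⇒ keep positive

1. 55.24733, -0.08090
2. -22.60072, -61.56748
3. -37.67306, 0.07942
4. 70.23067, -26.83950
5. 28.23475, 106.08601
6. 44.62508, 179.94823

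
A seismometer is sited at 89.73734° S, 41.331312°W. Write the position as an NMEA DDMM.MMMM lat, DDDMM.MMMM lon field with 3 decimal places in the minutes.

φ: fractional part 0.737340 → 44.24040 minutes
Longitude: minutes = (41.331312 − 41) × 60 = 19.87872

8944.240,S / 04119.879,W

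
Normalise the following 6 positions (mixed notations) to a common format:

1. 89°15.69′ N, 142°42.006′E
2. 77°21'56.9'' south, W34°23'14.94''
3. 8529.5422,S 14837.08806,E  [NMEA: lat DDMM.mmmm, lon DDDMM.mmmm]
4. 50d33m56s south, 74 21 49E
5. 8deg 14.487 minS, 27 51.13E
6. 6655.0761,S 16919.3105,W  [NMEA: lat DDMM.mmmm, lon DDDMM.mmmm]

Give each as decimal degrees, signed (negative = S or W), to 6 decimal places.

1. 89.261500, 142.700100
2. -77.365806, -34.387483
3. -85.492370, 148.618134
4. -50.565556, 74.363611
5. -8.241450, 27.852167
6. -66.917935, -169.321842

Point 1:
  Latitude: 89 + 15.69/60 = 89.2615000
  N → positive
  λ: 42.006′ = 0.700100°; total 142.7001000
  E ⇒ keep positive
Point 2:
  φ: 21′ + 56.9″ = 21.94833′; 77 + 21.94833/60 = 77.3658056
  hemisphere S, so the sign is −
  Lon: 34° + 23/60 + 14.94/3600 = 34 + 0.383333 + 0.004150 = 34.3874833
  W ⇒ negate
Point 3:
  Latitude: split at 2 digits → 85° and 29.5422′; 85 + 29.5422/60 = 85.4923700
  hemisphere S, so the sign is −
  Longitude: split at 3 digits → 148° and 37.08806′; 148 + 37.08806/60 = 148.6181343
  E → positive
Point 4:
  Lat: 33′ + 56″ = 33.93333′; 50 + 33.93333/60 = 50.5655556
  hemisphere S, so the sign is −
  λ: 74° + 21/60 + 49/3600 = 74 + 0.350000 + 0.013611 = 74.3636111
  E ⇒ keep positive
Point 5:
  φ: 8 + 14.487/60 = 8.2414500
  S → negative
  Lon: 51.13′ = 0.852167°; total 27.8521667
  E ⇒ keep positive
Point 6:
  φ: degrees = first 2 digits = 66, minutes = 55.0761; 66 + 55.0761/60 = 66.9179350
  S → negative
  Lon: split at 3 digits → 169° and 19.3105′; 169 + 19.3105/60 = 169.3218417
  hemisphere W, so the sign is −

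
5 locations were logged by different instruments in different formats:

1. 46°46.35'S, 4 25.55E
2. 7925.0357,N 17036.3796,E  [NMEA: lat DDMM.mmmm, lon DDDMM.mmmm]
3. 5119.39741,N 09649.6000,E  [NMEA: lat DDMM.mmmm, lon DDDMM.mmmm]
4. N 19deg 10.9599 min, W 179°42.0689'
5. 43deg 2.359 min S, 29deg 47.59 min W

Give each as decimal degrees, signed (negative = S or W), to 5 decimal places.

1. -46.77250, 4.42583
2. 79.41726, 170.60633
3. 51.32329, 96.82667
4. 19.18267, -179.70115
5. -43.03932, -29.79317

Point 1:
  φ: 46.35′ = 0.772500°; total 46.772500
  hemisphere S, so the sign is −
  Longitude: 25.55′ = 0.425833°; total 4.425833
  E ⇒ keep positive
Point 2:
  Latitude: degrees = first 2 digits = 79, minutes = 25.0357; 79 + 25.0357/60 = 79.417262
  N → positive
  λ: split at 3 digits → 170° and 36.3796′; 170 + 36.3796/60 = 170.606327
  E ⇒ keep positive
Point 3:
  Lat: degrees = first 2 digits = 51, minutes = 19.39741; 51 + 19.39741/60 = 51.323290
  N → positive
  Longitude: degrees = first 3 digits = 96, minutes = 49.6; 96 + 49.6/60 = 96.826667
  E → positive
Point 4:
  Latitude: 19 + 10.9599/60 = 19.182665
  N ⇒ keep positive
  λ: 179 + 42.0689/60 = 179.701148
  hemisphere W, so the sign is −
Point 5:
  φ: 2.359′ = 0.039317°; total 43.039317
  S ⇒ negate
  Lon: 47.59′ = 0.793167°; total 29.793167
  W ⇒ negate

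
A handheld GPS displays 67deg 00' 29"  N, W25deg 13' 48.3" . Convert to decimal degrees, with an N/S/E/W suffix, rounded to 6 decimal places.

67.008056° N, 25.230083° W

φ: 0′ + 29″ = 0.48333′; 67 + 0.48333/60 = 67.0080556
λ: 25° + 13/60 + 48.3/3600 = 25 + 0.216667 + 0.013417 = 25.2300833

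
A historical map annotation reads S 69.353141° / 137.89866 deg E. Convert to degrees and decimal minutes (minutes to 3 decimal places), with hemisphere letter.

69° 21.188′ S, 137° 53.920′ E

φ: 69° + 0.353141 × 60 = 69° 21.18846′
λ: minutes = (137.898660 − 137) × 60 = 53.91960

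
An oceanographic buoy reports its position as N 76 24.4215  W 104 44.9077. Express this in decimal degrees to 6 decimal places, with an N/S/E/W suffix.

Latitude: 76 + 24.4215/60 = 76.4070250
Longitude: 44.9077′ = 0.748462°; total 104.7484617

76.407025° N, 104.748462° W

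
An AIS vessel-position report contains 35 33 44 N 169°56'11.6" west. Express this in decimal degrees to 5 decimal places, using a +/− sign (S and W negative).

φ: 33′ + 44″ = 33.73333′; 35 + 33.73333/60 = 35.562222
N → positive
Longitude: 169° + 56/60 + 11.6/3600 = 169 + 0.933333 + 0.003222 = 169.936556
W ⇒ negate

35.56222, -169.93656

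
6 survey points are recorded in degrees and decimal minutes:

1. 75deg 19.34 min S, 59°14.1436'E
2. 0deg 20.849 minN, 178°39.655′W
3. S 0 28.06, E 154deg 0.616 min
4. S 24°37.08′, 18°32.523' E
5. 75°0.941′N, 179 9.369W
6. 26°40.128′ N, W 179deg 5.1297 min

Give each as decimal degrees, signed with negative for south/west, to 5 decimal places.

Point 1:
  Latitude: 19.34′ = 0.322333°; total 75.322333
  S ⇒ negate
  Longitude: 59 + 14.1436/60 = 59.235727
  E ⇒ keep positive
Point 2:
  Lat: 0 + 20.849/60 = 0.347483
  N ⇒ keep positive
  λ: 178 + 39.655/60 = 178.660917
  hemisphere W, so the sign is −
Point 3:
  Lat: 28.06′ = 0.467667°; total 0.467667
  S → negative
  Lon: 154 + 0.616/60 = 154.010267
  E ⇒ keep positive
Point 4:
  φ: 37.08′ = 0.618000°; total 24.618000
  hemisphere S, so the sign is −
  Lon: 18 + 32.523/60 = 18.542050
  E ⇒ keep positive
Point 5:
  Lat: 0.941′ = 0.015683°; total 75.015683
  N → positive
  Lon: 9.369′ = 0.156150°; total 179.156150
  W → negative
Point 6:
  φ: 40.128′ = 0.668800°; total 26.668800
  N → positive
  λ: 5.1297′ = 0.085495°; total 179.085495
  W ⇒ negate

1. -75.32233, 59.23573
2. 0.34748, -178.66092
3. -0.46767, 154.01027
4. -24.61800, 18.54205
5. 75.01568, -179.15615
6. 26.66880, -179.08550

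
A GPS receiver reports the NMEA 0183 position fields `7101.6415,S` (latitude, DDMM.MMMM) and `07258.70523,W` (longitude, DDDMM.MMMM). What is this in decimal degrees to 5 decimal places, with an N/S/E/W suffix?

Lat: degrees = first 2 digits = 71, minutes = 1.6415; 71 + 1.6415/60 = 71.027358
λ: split at 3 digits → 072° and 58.70523′; 72 + 58.70523/60 = 72.978421

71.02736° S, 72.97842° W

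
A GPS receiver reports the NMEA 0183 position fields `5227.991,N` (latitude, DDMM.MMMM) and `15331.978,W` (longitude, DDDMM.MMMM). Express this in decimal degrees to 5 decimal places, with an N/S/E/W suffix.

52.46652° N, 153.53297° W

Lat: split at 2 digits → 52° and 27.991′; 52 + 27.991/60 = 52.466517
Longitude: split at 3 digits → 153° and 31.978′; 153 + 31.978/60 = 153.532967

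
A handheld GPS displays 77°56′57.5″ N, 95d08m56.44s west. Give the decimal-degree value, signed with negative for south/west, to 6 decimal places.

77.949306, -95.149011

Latitude: 56′ + 57.5″ = 56.95833′; 77 + 56.95833/60 = 77.9493056
N → positive
Lon: 95° + 8/60 + 56.44/3600 = 95 + 0.133333 + 0.015678 = 95.1490111
W → negative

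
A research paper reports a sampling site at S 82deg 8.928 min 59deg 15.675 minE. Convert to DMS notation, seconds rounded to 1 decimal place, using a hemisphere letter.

82°08′55.7″ S, 59°15′40.5″ E

Latitude: fractional minutes 0.92800 × 60 = 55.680″
Lon: fractional minutes 0.67500 × 60 = 40.500″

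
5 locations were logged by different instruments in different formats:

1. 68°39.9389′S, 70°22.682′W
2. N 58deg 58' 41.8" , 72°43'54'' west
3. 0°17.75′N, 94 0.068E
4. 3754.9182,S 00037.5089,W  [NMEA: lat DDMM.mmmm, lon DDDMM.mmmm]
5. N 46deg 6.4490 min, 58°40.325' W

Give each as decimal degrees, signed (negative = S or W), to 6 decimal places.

Point 1:
  Lat: 39.9389′ = 0.665648°; total 68.6656483
  hemisphere S, so the sign is −
  Lon: 70 + 22.682/60 = 70.3780333
  hemisphere W, so the sign is −
Point 2:
  φ: 58′ + 41.8″ = 58.69667′; 58 + 58.69667/60 = 58.9782778
  N → positive
  λ: 72 + 43/60 + 54/3600 = 72.7316667
  W → negative
Point 3:
  Lat: 17.75′ = 0.295833°; total 0.2958333
  N ⇒ keep positive
  Lon: 94 + 0.068/60 = 94.0011333
  E → positive
Point 4:
  Latitude: degrees = first 2 digits = 37, minutes = 54.9182; 37 + 54.9182/60 = 37.9153033
  S ⇒ negate
  Lon: degrees = first 3 digits = 0, minutes = 37.5089; 0 + 37.5089/60 = 0.6251483
  hemisphere W, so the sign is −
Point 5:
  Latitude: 6.449′ = 0.107483°; total 46.1074833
  N → positive
  Longitude: 58 + 40.325/60 = 58.6720833
  hemisphere W, so the sign is −

1. -68.665648, -70.378033
2. 58.978278, -72.731667
3. 0.295833, 94.001133
4. -37.915303, -0.625148
5. 46.107483, -58.672083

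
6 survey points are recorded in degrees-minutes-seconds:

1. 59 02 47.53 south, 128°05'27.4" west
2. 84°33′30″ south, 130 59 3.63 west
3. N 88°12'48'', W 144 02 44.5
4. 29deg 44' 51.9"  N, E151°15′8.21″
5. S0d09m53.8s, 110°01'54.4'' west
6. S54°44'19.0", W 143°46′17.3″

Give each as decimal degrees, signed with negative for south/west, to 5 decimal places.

Point 1:
  Lat: 2′ + 47.53″ = 2.79217′; 59 + 2.79217/60 = 59.046536
  hemisphere S, so the sign is −
  Longitude: 5′ + 27.4″ = 5.45667′; 128 + 5.45667/60 = 128.090944
  W → negative
Point 2:
  φ: 84 + 33/60 + 30/3600 = 84.558333
  S → negative
  Lon: 130 + 59/60 + 3.63/3600 = 130.984342
  W ⇒ negate
Point 3:
  Latitude: 88 + 12/60 + 48/3600 = 88.213333
  N ⇒ keep positive
  Longitude: 144° + 2/60 + 44.5/3600 = 144 + 0.033333 + 0.012361 = 144.045694
  hemisphere W, so the sign is −
Point 4:
  φ: 29 + 44/60 + 51.9/3600 = 29.747750
  N → positive
  Lon: 15′ + 8.21″ = 15.13683′; 151 + 15.13683/60 = 151.252281
  E ⇒ keep positive
Point 5:
  φ: 0 + 9/60 + 53.8/3600 = 0.164944
  hemisphere S, so the sign is −
  Longitude: 110° + 1/60 + 54.4/3600 = 110 + 0.016667 + 0.015111 = 110.031778
  W ⇒ negate
Point 6:
  Lat: 54 + 44/60 + 19/3600 = 54.738611
  S ⇒ negate
  Lon: 143 + 46/60 + 17.3/3600 = 143.771472
  W → negative

1. -59.04654, -128.09094
2. -84.55833, -130.98434
3. 88.21333, -144.04569
4. 29.74775, 151.25228
5. -0.16494, -110.03178
6. -54.73861, -143.77147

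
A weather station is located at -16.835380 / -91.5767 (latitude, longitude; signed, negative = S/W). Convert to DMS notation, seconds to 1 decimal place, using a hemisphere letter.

Latitude is negative → S; |value| = 16.835380
Latitude: 0.835380° → 50.12280′; 0.12280 × 60 = 7.368″
Longitude is negative → W; |value| = 91.576700
Lon: whole degrees 91; 34.60200′ → 34′ and 36.120″

16°50′7.4″ S, 91°34′36.1″ W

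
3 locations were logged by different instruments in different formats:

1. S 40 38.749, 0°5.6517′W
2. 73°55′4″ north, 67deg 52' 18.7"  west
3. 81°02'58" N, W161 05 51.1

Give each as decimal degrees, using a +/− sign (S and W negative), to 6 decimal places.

1. -40.645817, -0.094195
2. 73.917778, -67.871861
3. 81.049444, -161.097528

Point 1:
  Latitude: 38.749′ = 0.645817°; total 40.6458167
  S ⇒ negate
  λ: 0 + 5.6517/60 = 0.0941950
  W → negative
Point 2:
  Lat: 55′ + 4″ = 55.06667′; 73 + 55.06667/60 = 73.9177778
  N ⇒ keep positive
  Longitude: 52′ + 18.7″ = 52.31167′; 67 + 52.31167/60 = 67.8718611
  W ⇒ negate
Point 3:
  Lat: 81 + 2/60 + 58/3600 = 81.0494444
  N → positive
  Longitude: 161 + 5/60 + 51.1/3600 = 161.0975278
  W ⇒ negate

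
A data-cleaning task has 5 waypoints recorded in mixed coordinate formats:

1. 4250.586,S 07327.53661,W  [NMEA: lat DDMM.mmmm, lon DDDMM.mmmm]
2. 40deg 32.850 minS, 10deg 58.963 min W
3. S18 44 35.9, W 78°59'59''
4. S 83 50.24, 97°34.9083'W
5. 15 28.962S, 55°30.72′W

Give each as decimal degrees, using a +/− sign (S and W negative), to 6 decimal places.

Point 1:
  Lat: degrees = first 2 digits = 42, minutes = 50.586; 42 + 50.586/60 = 42.8431000
  S ⇒ negate
  Longitude: degrees = first 3 digits = 73, minutes = 27.53661; 73 + 27.53661/60 = 73.4589435
  hemisphere W, so the sign is −
Point 2:
  Latitude: 40 + 32.85/60 = 40.5475000
  S → negative
  Lon: 10 + 58.963/60 = 10.9827167
  W → negative
Point 3:
  Lat: 44′ + 35.9″ = 44.59833′; 18 + 44.59833/60 = 18.7433056
  hemisphere S, so the sign is −
  λ: 59′ + 59″ = 59.98333′; 78 + 59.98333/60 = 78.9997222
  W ⇒ negate
Point 4:
  Lat: 50.24′ = 0.837333°; total 83.8373333
  hemisphere S, so the sign is −
  Lon: 97 + 34.9083/60 = 97.5818050
  W → negative
Point 5:
  Latitude: 15 + 28.962/60 = 15.4827000
  hemisphere S, so the sign is −
  λ: 55 + 30.72/60 = 55.5120000
  W → negative

1. -42.843100, -73.458944
2. -40.547500, -10.982717
3. -18.743306, -78.999722
4. -83.837333, -97.581805
5. -15.482700, -55.512000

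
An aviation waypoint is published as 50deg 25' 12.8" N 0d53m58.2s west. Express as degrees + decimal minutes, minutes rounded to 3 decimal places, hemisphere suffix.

50° 25.213′ N, 0° 53.970′ W

Lat: 25 + 12.8/60 = 25.21333′
λ: 53 + 58.2/60 = 53.97000′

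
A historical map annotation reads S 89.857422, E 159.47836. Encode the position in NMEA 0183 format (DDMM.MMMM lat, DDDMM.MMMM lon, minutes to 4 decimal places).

8951.4453,S / 15928.7016,E

Lat: minutes = (89.857422 − 89) × 60 = 51.445320
Longitude: 159° + 0.478360 × 60 = 159° 28.701600′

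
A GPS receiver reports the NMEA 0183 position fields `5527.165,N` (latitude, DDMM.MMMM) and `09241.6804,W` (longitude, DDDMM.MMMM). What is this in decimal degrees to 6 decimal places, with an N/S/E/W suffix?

55.452750° N, 92.694673° W

Lat: split at 2 digits → 55° and 27.165′; 55 + 27.165/60 = 55.4527500
λ: degrees = first 3 digits = 92, minutes = 41.6804; 92 + 41.6804/60 = 92.6946733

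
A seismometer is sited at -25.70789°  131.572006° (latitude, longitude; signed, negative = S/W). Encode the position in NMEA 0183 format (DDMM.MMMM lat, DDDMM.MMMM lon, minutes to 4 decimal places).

2542.4734,S / 13134.3204,E

Latitude is negative → S; |value| = 25.707890
Lat: minutes = (25.707890 − 25) × 60 = 42.473400
λ: minutes = (131.572006 − 131) × 60 = 34.320360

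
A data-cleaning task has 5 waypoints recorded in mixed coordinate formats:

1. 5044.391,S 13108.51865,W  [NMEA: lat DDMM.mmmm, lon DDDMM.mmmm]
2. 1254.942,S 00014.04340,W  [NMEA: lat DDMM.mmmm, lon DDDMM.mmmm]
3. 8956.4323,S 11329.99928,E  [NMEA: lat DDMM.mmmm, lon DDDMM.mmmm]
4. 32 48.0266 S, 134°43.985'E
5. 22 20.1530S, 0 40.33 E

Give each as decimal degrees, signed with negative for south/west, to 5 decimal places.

Point 1:
  Latitude: degrees = first 2 digits = 50, minutes = 44.391; 50 + 44.391/60 = 50.739850
  hemisphere S, so the sign is −
  Longitude: degrees = first 3 digits = 131, minutes = 8.51865; 131 + 8.51865/60 = 131.141978
  W → negative
Point 2:
  Latitude: split at 2 digits → 12° and 54.942′; 12 + 54.942/60 = 12.915700
  hemisphere S, so the sign is −
  λ: split at 3 digits → 000° and 14.0434′; 0 + 14.0434/60 = 0.234057
  hemisphere W, so the sign is −
Point 3:
  Latitude: degrees = first 2 digits = 89, minutes = 56.4323; 89 + 56.4323/60 = 89.940538
  S → negative
  Longitude: split at 3 digits → 113° and 29.99928′; 113 + 29.99928/60 = 113.499988
  E ⇒ keep positive
Point 4:
  Latitude: 48.0266′ = 0.800443°; total 32.800443
  hemisphere S, so the sign is −
  Longitude: 134 + 43.985/60 = 134.733083
  E ⇒ keep positive
Point 5:
  Latitude: 20.153′ = 0.335883°; total 22.335883
  hemisphere S, so the sign is −
  Lon: 40.33′ = 0.672167°; total 0.672167
  E ⇒ keep positive

1. -50.73985, -131.14198
2. -12.91570, -0.23406
3. -89.94054, 113.49999
4. -32.80044, 134.73308
5. -22.33588, 0.67217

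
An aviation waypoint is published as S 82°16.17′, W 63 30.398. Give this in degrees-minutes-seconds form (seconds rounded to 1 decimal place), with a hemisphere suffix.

82°16′10.2″ S, 63°30′23.9″ W

Lat: fractional minutes 0.17000 × 60 = 10.200″
Longitude: 30.39800′ → 30′ and 0.39800 × 60 = 23.880″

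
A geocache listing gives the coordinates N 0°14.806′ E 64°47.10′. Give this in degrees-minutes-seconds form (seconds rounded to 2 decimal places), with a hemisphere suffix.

φ: fractional minutes 0.80600 × 60 = 48.3600″
λ: fractional minutes 0.10000 × 60 = 6.0000″

0°14′48.36″ N, 64°47′6.00″ E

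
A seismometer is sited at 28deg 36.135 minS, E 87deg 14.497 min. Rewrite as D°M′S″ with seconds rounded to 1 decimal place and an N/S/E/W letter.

28°36′8.1″ S, 87°14′29.8″ E

Lat: 36.13500′ → 36′ and 0.13500 × 60 = 8.100″
λ: fractional minutes 0.49700 × 60 = 29.820″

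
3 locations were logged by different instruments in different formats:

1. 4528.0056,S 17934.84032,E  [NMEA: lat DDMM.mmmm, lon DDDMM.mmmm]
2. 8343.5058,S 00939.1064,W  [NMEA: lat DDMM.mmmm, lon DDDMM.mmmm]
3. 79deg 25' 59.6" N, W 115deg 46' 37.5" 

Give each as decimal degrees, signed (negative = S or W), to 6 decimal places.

1. -45.466760, 179.580672
2. -83.725097, -9.651773
3. 79.433222, -115.777083

Point 1:
  Latitude: degrees = first 2 digits = 45, minutes = 28.0056; 45 + 28.0056/60 = 45.4667600
  S → negative
  Longitude: degrees = first 3 digits = 179, minutes = 34.84032; 179 + 34.84032/60 = 179.5806720
  E ⇒ keep positive
Point 2:
  Latitude: degrees = first 2 digits = 83, minutes = 43.5058; 83 + 43.5058/60 = 83.7250967
  S → negative
  Longitude: split at 3 digits → 009° and 39.1064′; 9 + 39.1064/60 = 9.6517733
  W → negative
Point 3:
  Lat: 25′ + 59.6″ = 25.99333′; 79 + 25.99333/60 = 79.4332222
  N → positive
  λ: 46′ + 37.5″ = 46.62500′; 115 + 46.62500/60 = 115.7770833
  W → negative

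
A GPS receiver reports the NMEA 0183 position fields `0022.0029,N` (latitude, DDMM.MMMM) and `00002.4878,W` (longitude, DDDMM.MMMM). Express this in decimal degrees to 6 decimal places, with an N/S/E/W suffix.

0.366715° N, 0.041463° W

Latitude: degrees = first 2 digits = 0, minutes = 22.0029; 0 + 22.0029/60 = 0.3667150
λ: degrees = first 3 digits = 0, minutes = 2.4878; 0 + 2.4878/60 = 0.0414633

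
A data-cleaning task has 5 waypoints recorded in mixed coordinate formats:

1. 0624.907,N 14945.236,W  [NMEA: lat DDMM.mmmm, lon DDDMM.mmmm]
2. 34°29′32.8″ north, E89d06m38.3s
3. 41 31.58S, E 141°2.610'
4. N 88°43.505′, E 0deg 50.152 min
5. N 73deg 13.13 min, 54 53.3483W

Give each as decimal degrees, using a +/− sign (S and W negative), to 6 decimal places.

1. 6.415117, -149.753933
2. 34.492444, 89.110639
3. -41.526333, 141.043500
4. 88.725083, 0.835867
5. 73.218833, -54.889138

Point 1:
  Lat: degrees = first 2 digits = 6, minutes = 24.907; 6 + 24.907/60 = 6.4151167
  N → positive
  Lon: degrees = first 3 digits = 149, minutes = 45.236; 149 + 45.236/60 = 149.7539333
  hemisphere W, so the sign is −
Point 2:
  Lat: 34 + 29/60 + 32.8/3600 = 34.4924444
  N ⇒ keep positive
  Lon: 89 + 6/60 + 38.3/3600 = 89.1106389
  E ⇒ keep positive
Point 3:
  Latitude: 31.58′ = 0.526333°; total 41.5263333
  hemisphere S, so the sign is −
  Lon: 141 + 2.61/60 = 141.0435000
  E → positive
Point 4:
  Latitude: 43.505′ = 0.725083°; total 88.7250833
  N ⇒ keep positive
  Lon: 50.152′ = 0.835867°; total 0.8358667
  E → positive
Point 5:
  φ: 73 + 13.13/60 = 73.2188333
  N ⇒ keep positive
  Longitude: 54 + 53.3483/60 = 54.8891383
  hemisphere W, so the sign is −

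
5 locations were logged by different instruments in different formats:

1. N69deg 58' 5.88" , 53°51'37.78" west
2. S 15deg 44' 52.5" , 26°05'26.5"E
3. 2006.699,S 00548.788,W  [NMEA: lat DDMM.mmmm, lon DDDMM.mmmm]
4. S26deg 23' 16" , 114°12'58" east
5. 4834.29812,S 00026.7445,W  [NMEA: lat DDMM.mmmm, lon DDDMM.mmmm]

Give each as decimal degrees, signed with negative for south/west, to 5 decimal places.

Point 1:
  Lat: 69° + 58/60 + 5.88/3600 = 69 + 0.966667 + 0.001633 = 69.968300
  N → positive
  Longitude: 53 + 51/60 + 37.78/3600 = 53.860494
  W → negative
Point 2:
  Lat: 44′ + 52.5″ = 44.87500′; 15 + 44.87500/60 = 15.747917
  S → negative
  λ: 5′ + 26.5″ = 5.44167′; 26 + 5.44167/60 = 26.090694
  E ⇒ keep positive
Point 3:
  Lat: degrees = first 2 digits = 20, minutes = 6.699; 20 + 6.699/60 = 20.111650
  S → negative
  λ: degrees = first 3 digits = 5, minutes = 48.788; 5 + 48.788/60 = 5.813133
  W ⇒ negate
Point 4:
  Lat: 26 + 23/60 + 16/3600 = 26.387778
  S ⇒ negate
  Lon: 114 + 12/60 + 58/3600 = 114.216111
  E → positive
Point 5:
  Latitude: degrees = first 2 digits = 48, minutes = 34.29812; 48 + 34.29812/60 = 48.571635
  S ⇒ negate
  Lon: split at 3 digits → 000° and 26.7445′; 0 + 26.7445/60 = 0.445742
  hemisphere W, so the sign is −

1. 69.96830, -53.86049
2. -15.74792, 26.09069
3. -20.11165, -5.81313
4. -26.38778, 114.21611
5. -48.57164, -0.44574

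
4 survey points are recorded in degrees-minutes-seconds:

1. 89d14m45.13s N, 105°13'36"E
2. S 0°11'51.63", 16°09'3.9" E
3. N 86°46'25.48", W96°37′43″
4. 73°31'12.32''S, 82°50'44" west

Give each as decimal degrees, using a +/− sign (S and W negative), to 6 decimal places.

1. 89.245869, 105.226667
2. -0.197675, 16.151083
3. 86.773744, -96.628611
4. -73.520089, -82.845556

Point 1:
  φ: 89° + 14/60 + 45.13/3600 = 89 + 0.233333 + 0.012536 = 89.2458694
  N ⇒ keep positive
  λ: 105° + 13/60 + 36/3600 = 105 + 0.216667 + 0.010000 = 105.2266667
  E → positive
Point 2:
  Latitude: 0° + 11/60 + 51.63/3600 = 0 + 0.183333 + 0.014342 = 0.1976750
  S ⇒ negate
  Lon: 16° + 9/60 + 3.9/3600 = 16 + 0.150000 + 0.001083 = 16.1510833
  E ⇒ keep positive
Point 3:
  Latitude: 86° + 46/60 + 25.48/3600 = 86 + 0.766667 + 0.007078 = 86.7737444
  N → positive
  Lon: 96 + 37/60 + 43/3600 = 96.6286111
  W ⇒ negate
Point 4:
  Lat: 73 + 31/60 + 12.32/3600 = 73.5200889
  hemisphere S, so the sign is −
  λ: 50′ + 44″ = 50.73333′; 82 + 50.73333/60 = 82.8455556
  hemisphere W, so the sign is −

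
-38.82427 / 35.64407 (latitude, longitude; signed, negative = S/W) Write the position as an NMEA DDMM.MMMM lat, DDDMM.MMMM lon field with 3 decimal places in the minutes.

3849.456,S / 03538.644,E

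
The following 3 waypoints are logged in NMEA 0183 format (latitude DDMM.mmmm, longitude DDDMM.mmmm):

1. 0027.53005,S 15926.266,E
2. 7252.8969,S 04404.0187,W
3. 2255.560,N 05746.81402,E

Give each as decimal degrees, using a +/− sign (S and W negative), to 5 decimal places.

Point 1:
  Lat: split at 2 digits → 00° and 27.53005′; 0 + 27.53005/60 = 0.458834
  S ⇒ negate
  Longitude: split at 3 digits → 159° and 26.266′; 159 + 26.266/60 = 159.437767
  E → positive
Point 2:
  φ: split at 2 digits → 72° and 52.8969′; 72 + 52.8969/60 = 72.881615
  S → negative
  Longitude: split at 3 digits → 044° and 4.0187′; 44 + 4.0187/60 = 44.066978
  W → negative
Point 3:
  Lat: degrees = first 2 digits = 22, minutes = 55.56; 22 + 55.56/60 = 22.926000
  N ⇒ keep positive
  Longitude: degrees = first 3 digits = 57, minutes = 46.81402; 57 + 46.81402/60 = 57.780234
  E → positive

1. -0.45883, 159.43777
2. -72.88162, -44.06698
3. 22.92600, 57.78023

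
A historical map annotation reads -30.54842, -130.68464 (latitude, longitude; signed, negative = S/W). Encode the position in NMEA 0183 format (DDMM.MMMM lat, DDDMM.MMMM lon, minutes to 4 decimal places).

3032.9052,S / 13041.0784,W

Latitude is negative → S; |value| = 30.548420
φ: 30° + 0.548420 × 60 = 30° 32.905200′
Longitude is negative → W; |value| = 130.684640
λ: minutes = (130.684640 − 130) × 60 = 41.078400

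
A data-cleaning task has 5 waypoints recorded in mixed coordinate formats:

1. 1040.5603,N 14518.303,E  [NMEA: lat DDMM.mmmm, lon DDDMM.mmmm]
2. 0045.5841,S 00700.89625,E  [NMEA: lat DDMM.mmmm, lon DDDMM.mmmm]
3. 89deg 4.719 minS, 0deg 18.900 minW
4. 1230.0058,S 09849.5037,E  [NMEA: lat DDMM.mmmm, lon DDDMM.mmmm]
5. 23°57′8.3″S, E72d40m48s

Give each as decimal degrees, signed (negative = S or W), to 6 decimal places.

1. 10.676005, 145.305050
2. -0.759735, 7.014938
3. -89.078650, -0.315000
4. -12.500097, 98.825062
5. -23.952306, 72.680000

Point 1:
  Latitude: split at 2 digits → 10° and 40.5603′; 10 + 40.5603/60 = 10.6760050
  N → positive
  Lon: degrees = first 3 digits = 145, minutes = 18.303; 145 + 18.303/60 = 145.3050500
  E ⇒ keep positive
Point 2:
  Latitude: degrees = first 2 digits = 0, minutes = 45.5841; 0 + 45.5841/60 = 0.7597350
  S → negative
  λ: degrees = first 3 digits = 7, minutes = 0.89625; 7 + 0.89625/60 = 7.0149375
  E ⇒ keep positive
Point 3:
  Latitude: 4.719′ = 0.078650°; total 89.0786500
  S ⇒ negate
  Longitude: 0 + 18.9/60 = 0.3150000
  W ⇒ negate
Point 4:
  Latitude: split at 2 digits → 12° and 30.0058′; 12 + 30.0058/60 = 12.5000967
  S → negative
  Lon: degrees = first 3 digits = 98, minutes = 49.5037; 98 + 49.5037/60 = 98.8250617
  E ⇒ keep positive
Point 5:
  Lat: 57′ + 8.3″ = 57.13833′; 23 + 57.13833/60 = 23.9523056
  S ⇒ negate
  λ: 40′ + 48″ = 40.80000′; 72 + 40.80000/60 = 72.6800000
  E → positive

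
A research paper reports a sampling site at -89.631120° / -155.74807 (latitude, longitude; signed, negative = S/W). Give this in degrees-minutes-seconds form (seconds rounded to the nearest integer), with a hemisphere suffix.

Latitude is negative → S; |value| = 89.631120
φ: whole degrees 89; 37.86720′ → 37′ and 52.03″
Longitude is negative → W; |value| = 155.748070
Lon: whole degrees 155; 44.88420′ → 44′ and 53.05″

89°37′52″ S, 155°44′53″ W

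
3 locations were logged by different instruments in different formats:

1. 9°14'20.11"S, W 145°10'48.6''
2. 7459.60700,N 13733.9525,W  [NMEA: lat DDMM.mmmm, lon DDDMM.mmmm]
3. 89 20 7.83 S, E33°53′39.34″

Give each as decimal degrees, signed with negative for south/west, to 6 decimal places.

1. -9.238919, -145.180167
2. 74.993450, -137.565875
3. -89.335508, 33.894261

Point 1:
  Latitude: 9 + 14/60 + 20.11/3600 = 9.2389194
  S → negative
  λ: 10′ + 48.6″ = 10.81000′; 145 + 10.81000/60 = 145.1801667
  W ⇒ negate
Point 2:
  φ: degrees = first 2 digits = 74, minutes = 59.607; 74 + 59.607/60 = 74.9934500
  N → positive
  λ: degrees = first 3 digits = 137, minutes = 33.9525; 137 + 33.9525/60 = 137.5658750
  W ⇒ negate
Point 3:
  Lat: 89° + 20/60 + 7.83/3600 = 89 + 0.333333 + 0.002175 = 89.3355083
  S ⇒ negate
  Longitude: 33° + 53/60 + 39.34/3600 = 33 + 0.883333 + 0.010928 = 33.8942611
  E → positive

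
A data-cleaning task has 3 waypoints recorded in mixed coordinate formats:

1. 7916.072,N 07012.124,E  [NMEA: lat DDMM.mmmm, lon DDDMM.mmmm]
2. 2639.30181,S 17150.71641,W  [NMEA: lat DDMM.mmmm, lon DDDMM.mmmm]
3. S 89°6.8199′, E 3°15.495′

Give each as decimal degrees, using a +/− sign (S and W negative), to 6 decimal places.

Point 1:
  φ: degrees = first 2 digits = 79, minutes = 16.072; 79 + 16.072/60 = 79.2678667
  N → positive
  Lon: split at 3 digits → 070° and 12.124′; 70 + 12.124/60 = 70.2020667
  E → positive
Point 2:
  Latitude: degrees = first 2 digits = 26, minutes = 39.30181; 26 + 39.30181/60 = 26.6550302
  hemisphere S, so the sign is −
  Lon: degrees = first 3 digits = 171, minutes = 50.71641; 171 + 50.71641/60 = 171.8452735
  hemisphere W, so the sign is −
Point 3:
  Latitude: 89 + 6.8199/60 = 89.1136650
  S → negative
  Lon: 15.495′ = 0.258250°; total 3.2582500
  E ⇒ keep positive

1. 79.267867, 70.202067
2. -26.655030, -171.845274
3. -89.113665, 3.258250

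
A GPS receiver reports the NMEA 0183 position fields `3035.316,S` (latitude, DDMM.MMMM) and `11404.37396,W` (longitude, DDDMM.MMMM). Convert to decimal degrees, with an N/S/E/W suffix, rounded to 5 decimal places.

Latitude: split at 2 digits → 30° and 35.316′; 30 + 35.316/60 = 30.588600
λ: degrees = first 3 digits = 114, minutes = 4.37396; 114 + 4.37396/60 = 114.072899

30.58860° S, 114.07290° W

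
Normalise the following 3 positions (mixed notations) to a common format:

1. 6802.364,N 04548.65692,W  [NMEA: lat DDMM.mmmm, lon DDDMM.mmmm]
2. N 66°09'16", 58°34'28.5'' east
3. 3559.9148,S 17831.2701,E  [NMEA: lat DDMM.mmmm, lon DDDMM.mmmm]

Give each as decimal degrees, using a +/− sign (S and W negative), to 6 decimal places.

1. 68.039400, -45.810949
2. 66.154444, 58.574583
3. -35.998580, 178.521168

Point 1:
  Latitude: degrees = first 2 digits = 68, minutes = 2.364; 68 + 2.364/60 = 68.0394000
  N → positive
  Longitude: split at 3 digits → 045° and 48.65692′; 45 + 48.65692/60 = 45.8109487
  hemisphere W, so the sign is −
Point 2:
  Latitude: 66° + 9/60 + 16/3600 = 66 + 0.150000 + 0.004444 = 66.1544444
  N ⇒ keep positive
  Longitude: 34′ + 28.5″ = 34.47500′; 58 + 34.47500/60 = 58.5745833
  E ⇒ keep positive
Point 3:
  φ: degrees = first 2 digits = 35, minutes = 59.9148; 35 + 59.9148/60 = 35.9985800
  S → negative
  Longitude: split at 3 digits → 178° and 31.2701′; 178 + 31.2701/60 = 178.5211683
  E ⇒ keep positive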